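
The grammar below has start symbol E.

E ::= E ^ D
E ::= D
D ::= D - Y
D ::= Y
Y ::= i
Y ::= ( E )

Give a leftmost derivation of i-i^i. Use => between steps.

E => E^D   [E ::= E ^ D]
E^D => D^D   [E ::= D]
D^D => D-Y^D   [D ::= D - Y]
D-Y^D => Y-Y^D   [D ::= Y]
Y-Y^D => i-Y^D   [Y ::= i]
i-Y^D => i-i^D   [Y ::= i]
i-i^D => i-i^Y   [D ::= Y]
i-i^Y => i-i^i   [Y ::= i]

E => E^D => D^D => D-Y^D => Y-Y^D => i-Y^D => i-i^D => i-i^Y => i-i^i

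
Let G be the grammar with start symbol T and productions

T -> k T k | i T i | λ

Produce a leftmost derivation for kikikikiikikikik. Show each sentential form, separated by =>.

T => kTk   [T -> k T k]
kTk => kiTik   [T -> i T i]
kiTik => kikTkik   [T -> k T k]
kikTkik => kikiTikik   [T -> i T i]
kikiTikik => kikikTkikik   [T -> k T k]
kikikTkikik => kikikiTikikik   [T -> i T i]
kikikiTikikik => kikikikTkikikik   [T -> k T k]
kikikikTkikikik => kikikikiTikikikik   [T -> i T i]
kikikikiTikikikik => kikikikiikikikik   [T -> λ]

T=>kTk=>kiTik=>kikTkik=>kikiTikik=>kikikTkikik=>kikikiTikikik=>kikikikTkikikik=>kikikikiTikikikik=>kikikikiikikikik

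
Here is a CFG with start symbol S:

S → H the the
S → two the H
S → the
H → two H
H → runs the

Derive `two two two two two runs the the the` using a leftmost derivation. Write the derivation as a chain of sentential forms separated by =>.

S => H the the => two H the the => two two H the the => two two two H the the => two two two two H the the => two two two two two H the the => two two two two two runs the the the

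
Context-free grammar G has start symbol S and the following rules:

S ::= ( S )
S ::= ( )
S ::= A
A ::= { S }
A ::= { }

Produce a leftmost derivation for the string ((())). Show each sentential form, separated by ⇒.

S ⇒ (S) ⇒ ((S)) ⇒ ((()))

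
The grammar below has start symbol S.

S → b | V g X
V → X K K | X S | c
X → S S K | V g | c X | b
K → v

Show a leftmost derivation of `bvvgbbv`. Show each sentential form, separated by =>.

S => VgX => XKKgX => bKKgX => bvKgX => bvvgX => bvvgSSK => bvvgbSK => bvvgbbK => bvvgbbv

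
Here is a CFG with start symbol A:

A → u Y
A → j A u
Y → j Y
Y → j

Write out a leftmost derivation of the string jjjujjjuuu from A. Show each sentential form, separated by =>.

A=>jAu=>jjAuu=>jjjAuuu=>jjjuYuuu=>jjjujYuuu=>jjjujjYuuu=>jjjujjjuuu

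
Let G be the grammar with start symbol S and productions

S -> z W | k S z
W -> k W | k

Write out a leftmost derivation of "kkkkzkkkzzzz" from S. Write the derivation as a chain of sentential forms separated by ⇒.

S ⇒ kSz   [S -> k S z]
kSz ⇒ kkSzz   [S -> k S z]
kkSzz ⇒ kkkSzzz   [S -> k S z]
kkkSzzz ⇒ kkkkSzzzz   [S -> k S z]
kkkkSzzzz ⇒ kkkkzWzzzz   [S -> z W]
kkkkzWzzzz ⇒ kkkkzkWzzzz   [W -> k W]
kkkkzkWzzzz ⇒ kkkkzkkWzzzz   [W -> k W]
kkkkzkkWzzzz ⇒ kkkkzkkkzzzz   [W -> k]

S⇒kSz⇒kkSzz⇒kkkSzzz⇒kkkkSzzzz⇒kkkkzWzzzz⇒kkkkzkWzzzz⇒kkkkzkkWzzzz⇒kkkkzkkkzzzz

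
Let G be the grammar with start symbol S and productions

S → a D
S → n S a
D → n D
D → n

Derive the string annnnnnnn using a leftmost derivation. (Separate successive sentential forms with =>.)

S => aD => anD => annD => annnD => annnnD => annnnnD => annnnnnD => annnnnnnD => annnnnnnn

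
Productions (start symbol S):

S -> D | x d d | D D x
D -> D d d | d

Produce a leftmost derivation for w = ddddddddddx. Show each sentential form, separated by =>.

S => DDx => DddDx => dddDx => dddDddx => dddDddddx => dddDddddddx => ddddddddddx

S => DDx   [S -> D D x]
DDx => DddDx   [D -> D d d]
DddDx => dddDx   [D -> d]
dddDx => dddDddx   [D -> D d d]
dddDddx => dddDddddx   [D -> D d d]
dddDddddx => dddDddddddx   [D -> D d d]
dddDddddddx => ddddddddddx   [D -> d]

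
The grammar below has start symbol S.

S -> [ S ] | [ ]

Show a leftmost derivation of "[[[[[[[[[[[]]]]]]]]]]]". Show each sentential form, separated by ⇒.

S ⇒ [S]   [S -> [ S ]]
[S] ⇒ [[S]]   [S -> [ S ]]
[[S]] ⇒ [[[S]]]   [S -> [ S ]]
[[[S]]] ⇒ [[[[S]]]]   [S -> [ S ]]
[[[[S]]]] ⇒ [[[[[S]]]]]   [S -> [ S ]]
[[[[[S]]]]] ⇒ [[[[[[S]]]]]]   [S -> [ S ]]
[[[[[[S]]]]]] ⇒ [[[[[[[S]]]]]]]   [S -> [ S ]]
[[[[[[[S]]]]]]] ⇒ [[[[[[[[S]]]]]]]]   [S -> [ S ]]
[[[[[[[[S]]]]]]]] ⇒ [[[[[[[[[S]]]]]]]]]   [S -> [ S ]]
[[[[[[[[[S]]]]]]]]] ⇒ [[[[[[[[[[S]]]]]]]]]]   [S -> [ S ]]
[[[[[[[[[[S]]]]]]]]]] ⇒ [[[[[[[[[[[]]]]]]]]]]]   [S -> [ ]]

S ⇒ [S] ⇒ [[S]] ⇒ [[[S]]] ⇒ [[[[S]]]] ⇒ [[[[[S]]]]] ⇒ [[[[[[S]]]]]] ⇒ [[[[[[[S]]]]]]] ⇒ [[[[[[[[S]]]]]]]] ⇒ [[[[[[[[[S]]]]]]]]] ⇒ [[[[[[[[[[S]]]]]]]]]] ⇒ [[[[[[[[[[[]]]]]]]]]]]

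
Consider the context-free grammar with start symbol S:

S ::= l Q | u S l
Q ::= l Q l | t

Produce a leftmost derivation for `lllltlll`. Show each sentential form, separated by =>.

S => lQ   [S ::= l Q]
lQ => llQl   [Q ::= l Q l]
llQl => lllQll   [Q ::= l Q l]
lllQll => llllQlll   [Q ::= l Q l]
llllQlll => lllltlll   [Q ::= t]

S => lQ => llQl => lllQll => llllQlll => lllltlll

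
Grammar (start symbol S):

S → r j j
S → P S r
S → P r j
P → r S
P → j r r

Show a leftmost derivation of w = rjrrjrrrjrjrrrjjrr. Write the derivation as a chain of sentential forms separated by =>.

S => PSr => rSSr => rPSrSr => rjrrSrSr => rjrrPrjrSr => rjrrjrrrjrSr => rjrrjrrrjrPSrr => rjrrjrrrjrjrrSrr => rjrrjrrrjrjrrrjjrr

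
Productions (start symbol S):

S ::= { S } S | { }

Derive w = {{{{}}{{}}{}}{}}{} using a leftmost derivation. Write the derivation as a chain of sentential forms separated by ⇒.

S⇒{S}S⇒{{S}S}S⇒{{{S}S}S}S⇒{{{{}}S}S}S⇒{{{{}}{S}S}S}S⇒{{{{}}{{}}S}S}S⇒{{{{}}{{}}{}}S}S⇒{{{{}}{{}}{}}{}}S⇒{{{{}}{{}}{}}{}}{}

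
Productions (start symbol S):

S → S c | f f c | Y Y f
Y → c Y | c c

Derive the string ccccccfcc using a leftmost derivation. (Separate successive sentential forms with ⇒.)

S ⇒ Sc   [S → S c]
Sc ⇒ Scc   [S → S c]
Scc ⇒ YYfcc   [S → Y Y f]
YYfcc ⇒ ccYfcc   [Y → c c]
ccYfcc ⇒ cccYfcc   [Y → c Y]
cccYfcc ⇒ ccccYfcc   [Y → c Y]
ccccYfcc ⇒ ccccccfcc   [Y → c c]

S ⇒ Sc ⇒ Scc ⇒ YYfcc ⇒ ccYfcc ⇒ cccYfcc ⇒ ccccYfcc ⇒ ccccccfcc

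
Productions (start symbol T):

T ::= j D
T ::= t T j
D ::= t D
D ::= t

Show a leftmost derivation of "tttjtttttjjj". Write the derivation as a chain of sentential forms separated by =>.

T => tTj => ttTjj => tttTjjj => tttjDjjj => tttjtDjjj => tttjttDjjj => tttjtttDjjj => tttjttttDjjj => tttjtttttjjj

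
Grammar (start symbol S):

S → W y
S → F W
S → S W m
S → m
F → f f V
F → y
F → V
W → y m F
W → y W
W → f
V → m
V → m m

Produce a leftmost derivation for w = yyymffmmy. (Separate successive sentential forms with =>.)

S => Wy => yWy => yyWy => yyymFy => yyymffVy => yyymffmmy

S => Wy   [S → W y]
Wy => yWy   [W → y W]
yWy => yyWy   [W → y W]
yyWy => yyymFy   [W → y m F]
yyymFy => yyymffVy   [F → f f V]
yyymffVy => yyymffmmy   [V → m m]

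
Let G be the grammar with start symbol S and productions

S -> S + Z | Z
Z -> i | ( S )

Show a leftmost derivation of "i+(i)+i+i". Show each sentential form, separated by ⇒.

S ⇒ S+Z   [S -> S + Z]
S+Z ⇒ S+Z+Z   [S -> S + Z]
S+Z+Z ⇒ S+Z+Z+Z   [S -> S + Z]
S+Z+Z+Z ⇒ Z+Z+Z+Z   [S -> Z]
Z+Z+Z+Z ⇒ i+Z+Z+Z   [Z -> i]
i+Z+Z+Z ⇒ i+(S)+Z+Z   [Z -> ( S )]
i+(S)+Z+Z ⇒ i+(Z)+Z+Z   [S -> Z]
i+(Z)+Z+Z ⇒ i+(i)+Z+Z   [Z -> i]
i+(i)+Z+Z ⇒ i+(i)+i+Z   [Z -> i]
i+(i)+i+Z ⇒ i+(i)+i+i   [Z -> i]

S⇒S+Z⇒S+Z+Z⇒S+Z+Z+Z⇒Z+Z+Z+Z⇒i+Z+Z+Z⇒i+(S)+Z+Z⇒i+(Z)+Z+Z⇒i+(i)+Z+Z⇒i+(i)+i+Z⇒i+(i)+i+i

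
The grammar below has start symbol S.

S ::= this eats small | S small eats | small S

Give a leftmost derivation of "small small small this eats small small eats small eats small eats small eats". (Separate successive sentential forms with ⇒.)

S ⇒ S small eats ⇒ S small eats small eats ⇒ small S small eats small eats ⇒ small S small eats small eats small eats ⇒ small small S small eats small eats small eats ⇒ small small small S small eats small eats small eats ⇒ small small small S small eats small eats small eats small eats ⇒ small small small this eats small small eats small eats small eats small eats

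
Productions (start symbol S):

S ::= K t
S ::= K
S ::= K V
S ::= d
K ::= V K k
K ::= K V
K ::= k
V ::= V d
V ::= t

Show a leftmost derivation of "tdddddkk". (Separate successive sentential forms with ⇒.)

S ⇒ K ⇒ VKk ⇒ VdKk ⇒ VddKk ⇒ VdddKk ⇒ VddddKk ⇒ VdddddKk ⇒ tdddddKk ⇒ tdddddkk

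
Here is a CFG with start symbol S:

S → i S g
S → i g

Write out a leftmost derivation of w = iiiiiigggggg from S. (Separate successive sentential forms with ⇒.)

S ⇒ iSg ⇒ iiSgg ⇒ iiiSggg ⇒ iiiiSgggg ⇒ iiiiiSggggg ⇒ iiiiiigggggg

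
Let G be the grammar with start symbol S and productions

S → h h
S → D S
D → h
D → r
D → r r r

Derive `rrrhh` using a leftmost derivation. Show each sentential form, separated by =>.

S=>DS=>rS=>rDS=>rrS=>rrDS=>rrrS=>rrrhh

S => DS   [S → D S]
DS => rS   [D → r]
rS => rDS   [S → D S]
rDS => rrS   [D → r]
rrS => rrDS   [S → D S]
rrDS => rrrS   [D → r]
rrrS => rrrhh   [S → h h]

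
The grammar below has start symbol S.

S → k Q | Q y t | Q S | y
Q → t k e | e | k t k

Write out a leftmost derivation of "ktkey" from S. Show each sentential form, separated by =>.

S => QS => ktkS => ktkQS => ktkeS => ktkey

S => QS   [S → Q S]
QS => ktkS   [Q → k t k]
ktkS => ktkQS   [S → Q S]
ktkQS => ktkeS   [Q → e]
ktkeS => ktkey   [S → y]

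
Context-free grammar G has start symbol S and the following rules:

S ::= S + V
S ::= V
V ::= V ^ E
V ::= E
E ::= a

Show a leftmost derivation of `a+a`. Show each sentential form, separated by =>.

S => S+V   [S ::= S + V]
S+V => V+V   [S ::= V]
V+V => E+V   [V ::= E]
E+V => a+V   [E ::= a]
a+V => a+E   [V ::= E]
a+E => a+a   [E ::= a]

S => S+V => V+V => E+V => a+V => a+E => a+a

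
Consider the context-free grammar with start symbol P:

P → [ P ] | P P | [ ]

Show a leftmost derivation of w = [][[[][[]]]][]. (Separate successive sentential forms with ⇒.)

P⇒PP⇒[]P⇒[]PP⇒[][P]P⇒[][[P]]P⇒[][[PP]]P⇒[][[[]P]]P⇒[][[[][P]]]P⇒[][[[][[]]]]P⇒[][[[][[]]]][]

P ⇒ PP   [P → P P]
PP ⇒ []P   [P → [ ]]
[]P ⇒ []PP   [P → P P]
[]PP ⇒ [][P]P   [P → [ P ]]
[][P]P ⇒ [][[P]]P   [P → [ P ]]
[][[P]]P ⇒ [][[PP]]P   [P → P P]
[][[PP]]P ⇒ [][[[]P]]P   [P → [ ]]
[][[[]P]]P ⇒ [][[[][P]]]P   [P → [ P ]]
[][[[][P]]]P ⇒ [][[[][[]]]]P   [P → [ ]]
[][[[][[]]]]P ⇒ [][[[][[]]]][]   [P → [ ]]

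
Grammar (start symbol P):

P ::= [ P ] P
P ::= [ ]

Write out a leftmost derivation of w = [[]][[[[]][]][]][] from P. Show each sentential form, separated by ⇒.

P ⇒ [P]P   [P ::= [ P ] P]
[P]P ⇒ [[]]P   [P ::= [ ]]
[[]]P ⇒ [[]][P]P   [P ::= [ P ] P]
[[]][P]P ⇒ [[]][[P]P]P   [P ::= [ P ] P]
[[]][[P]P]P ⇒ [[]][[[P]P]P]P   [P ::= [ P ] P]
[[]][[[P]P]P]P ⇒ [[]][[[[]]P]P]P   [P ::= [ ]]
[[]][[[[]]P]P]P ⇒ [[]][[[[]][]]P]P   [P ::= [ ]]
[[]][[[[]][]]P]P ⇒ [[]][[[[]][]][]]P   [P ::= [ ]]
[[]][[[[]][]][]]P ⇒ [[]][[[[]][]][]][]   [P ::= [ ]]

P⇒[P]P⇒[[]]P⇒[[]][P]P⇒[[]][[P]P]P⇒[[]][[[P]P]P]P⇒[[]][[[[]]P]P]P⇒[[]][[[[]][]]P]P⇒[[]][[[[]][]][]]P⇒[[]][[[[]][]][]][]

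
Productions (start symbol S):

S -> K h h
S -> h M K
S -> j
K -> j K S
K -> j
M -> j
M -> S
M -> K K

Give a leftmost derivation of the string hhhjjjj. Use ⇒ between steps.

S ⇒ hMK   [S -> h M K]
hMK ⇒ hSK   [M -> S]
hSK ⇒ hhMKK   [S -> h M K]
hhMKK ⇒ hhSKK   [M -> S]
hhSKK ⇒ hhhMKKK   [S -> h M K]
hhhMKKK ⇒ hhhjKKK   [M -> j]
hhhjKKK ⇒ hhhjjKK   [K -> j]
hhhjjKK ⇒ hhhjjjK   [K -> j]
hhhjjjK ⇒ hhhjjjj   [K -> j]

S ⇒ hMK ⇒ hSK ⇒ hhMKK ⇒ hhSKK ⇒ hhhMKKK ⇒ hhhjKKK ⇒ hhhjjKK ⇒ hhhjjjK ⇒ hhhjjjj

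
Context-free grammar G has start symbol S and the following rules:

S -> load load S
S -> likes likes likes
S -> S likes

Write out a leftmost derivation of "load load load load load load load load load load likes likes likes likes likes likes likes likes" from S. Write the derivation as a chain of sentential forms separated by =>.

S => S likes => S likes likes => S likes likes likes => load load S likes likes likes => load load load load S likes likes likes => load load load load load load S likes likes likes => load load load load load load load load S likes likes likes => load load load load load load load load S likes likes likes likes => load load load load load load load load load load S likes likes likes likes => load load load load load load load load load load S likes likes likes likes likes => load load load load load load load load load load likes likes likes likes likes likes likes likes

S => S likes   [S -> S likes]
S likes => S likes likes   [S -> S likes]
S likes likes => S likes likes likes   [S -> S likes]
S likes likes likes => load load S likes likes likes   [S -> load load S]
load load S likes likes likes => load load load load S likes likes likes   [S -> load load S]
load load load load S likes likes likes => load load load load load load S likes likes likes   [S -> load load S]
load load load load load load S likes likes likes => load load load load load load load load S likes likes likes   [S -> load load S]
load load load load load load load load S likes likes likes => load load load load load load load load S likes likes likes likes   [S -> S likes]
load load load load load load load load S likes likes likes likes => load load load load load load load load load load S likes likes likes likes   [S -> load load S]
load load load load load load load load load load S likes likes likes likes => load load load load load load load load load load S likes likes likes likes likes   [S -> S likes]
load load load load load load load load load load S likes likes likes likes likes => load load load load load load load load load load likes likes likes likes likes likes likes likes   [S -> likes likes likes]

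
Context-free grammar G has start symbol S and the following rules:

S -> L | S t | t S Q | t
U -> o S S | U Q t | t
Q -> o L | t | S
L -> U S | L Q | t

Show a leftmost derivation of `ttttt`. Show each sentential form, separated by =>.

S => tSQ => ttQ => ttS => ttL => ttLQ => tttQ => tttS => tttSt => ttttt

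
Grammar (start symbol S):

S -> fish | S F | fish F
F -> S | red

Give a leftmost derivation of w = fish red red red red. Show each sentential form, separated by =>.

S => S F   [S -> S F]
S F => S F F   [S -> S F]
S F F => S F F F   [S -> S F]
S F F F => S F F F F   [S -> S F]
S F F F F => fish F F F F   [S -> fish]
fish F F F F => fish red F F F   [F -> red]
fish red F F F => fish red red F F   [F -> red]
fish red red F F => fish red red red F   [F -> red]
fish red red red F => fish red red red red   [F -> red]

S => S F => S F F => S F F F => S F F F F => fish F F F F => fish red F F F => fish red red F F => fish red red red F => fish red red red red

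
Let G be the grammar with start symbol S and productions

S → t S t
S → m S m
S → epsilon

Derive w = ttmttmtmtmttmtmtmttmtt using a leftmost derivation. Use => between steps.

S => tSt   [S → t S t]
tSt => ttStt   [S → t S t]
ttStt => ttmSmtt   [S → m S m]
ttmSmtt => ttmtStmtt   [S → t S t]
ttmtStmtt => ttmttSttmtt   [S → t S t]
ttmttSttmtt => ttmttmSmttmtt   [S → m S m]
ttmttmSmttmtt => ttmttmtStmttmtt   [S → t S t]
ttmttmtStmttmtt => ttmttmtmSmtmttmtt   [S → m S m]
ttmttmtmSmtmttmtt => ttmttmtmtStmtmttmtt   [S → t S t]
ttmttmtmtStmtmttmtt => ttmttmtmtmSmtmtmttmtt   [S → m S m]
ttmttmtmtmSmtmtmttmtt => ttmttmtmtmtStmtmtmttmtt   [S → t S t]
ttmttmtmtmtStmtmtmttmtt => ttmttmtmtmttmtmtmttmtt   [S → epsilon]

S => tSt => ttStt => ttmSmtt => ttmtStmtt => ttmttSttmtt => ttmttmSmttmtt => ttmttmtStmttmtt => ttmttmtmSmtmttmtt => ttmttmtmtStmtmttmtt => ttmttmtmtmSmtmtmttmtt => ttmttmtmtmtStmtmtmttmtt => ttmttmtmtmttmtmtmttmtt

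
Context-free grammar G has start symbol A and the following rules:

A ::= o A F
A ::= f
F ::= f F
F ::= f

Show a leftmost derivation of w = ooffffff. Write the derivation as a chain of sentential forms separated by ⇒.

A ⇒ oAF ⇒ ooAFF ⇒ oofFF ⇒ ooffFF ⇒ oofffF ⇒ ooffffF ⇒ oofffffF ⇒ ooffffff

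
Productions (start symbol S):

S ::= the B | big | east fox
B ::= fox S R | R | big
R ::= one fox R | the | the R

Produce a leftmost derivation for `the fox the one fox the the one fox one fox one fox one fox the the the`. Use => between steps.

S => the B => the fox S R => the fox the B R => the fox the R R => the fox the one fox R R => the fox the one fox the R => the fox the one fox the the R => the fox the one fox the the one fox R => the fox the one fox the the one fox one fox R => the fox the one fox the the one fox one fox one fox R => the fox the one fox the the one fox one fox one fox one fox R => the fox the one fox the the one fox one fox one fox one fox the R => the fox the one fox the the one fox one fox one fox one fox the the R => the fox the one fox the the one fox one fox one fox one fox the the the

S => the B   [S ::= the B]
the B => the fox S R   [B ::= fox S R]
the fox S R => the fox the B R   [S ::= the B]
the fox the B R => the fox the R R   [B ::= R]
the fox the R R => the fox the one fox R R   [R ::= one fox R]
the fox the one fox R R => the fox the one fox the R   [R ::= the]
the fox the one fox the R => the fox the one fox the the R   [R ::= the R]
the fox the one fox the the R => the fox the one fox the the one fox R   [R ::= one fox R]
the fox the one fox the the one fox R => the fox the one fox the the one fox one fox R   [R ::= one fox R]
the fox the one fox the the one fox one fox R => the fox the one fox the the one fox one fox one fox R   [R ::= one fox R]
the fox the one fox the the one fox one fox one fox R => the fox the one fox the the one fox one fox one fox one fox R   [R ::= one fox R]
the fox the one fox the the one fox one fox one fox one fox R => the fox the one fox the the one fox one fox one fox one fox the R   [R ::= the R]
the fox the one fox the the one fox one fox one fox one fox the R => the fox the one fox the the one fox one fox one fox one fox the the R   [R ::= the R]
the fox the one fox the the one fox one fox one fox one fox the the R => the fox the one fox the the one fox one fox one fox one fox the the the   [R ::= the]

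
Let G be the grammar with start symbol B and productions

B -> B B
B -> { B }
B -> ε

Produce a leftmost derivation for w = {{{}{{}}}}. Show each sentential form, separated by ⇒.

B ⇒ BB ⇒ {B}B ⇒ {{B}}B ⇒ {{BB}}B ⇒ {{{B}B}}B ⇒ {{{}B}}B ⇒ {{{}BB}}B ⇒ {{{}{B}B}}B ⇒ {{{}{{B}}B}}B ⇒ {{{}{{}}B}}B ⇒ {{{}{{}}}}B ⇒ {{{}{{}}}}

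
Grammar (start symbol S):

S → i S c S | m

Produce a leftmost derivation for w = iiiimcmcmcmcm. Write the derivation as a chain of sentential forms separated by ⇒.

S⇒iScS⇒iiScScS⇒iiiScScScS⇒iiiiScScScScS⇒iiiimcScScScS⇒iiiimcmcScScS⇒iiiimcmcmcScS⇒iiiimcmcmcmcS⇒iiiimcmcmcmcm

S ⇒ iScS   [S → i S c S]
iScS ⇒ iiScScS   [S → i S c S]
iiScScS ⇒ iiiScScScS   [S → i S c S]
iiiScScScS ⇒ iiiiScScScScS   [S → i S c S]
iiiiScScScScS ⇒ iiiimcScScScS   [S → m]
iiiimcScScScS ⇒ iiiimcmcScScS   [S → m]
iiiimcmcScScS ⇒ iiiimcmcmcScS   [S → m]
iiiimcmcmcScS ⇒ iiiimcmcmcmcS   [S → m]
iiiimcmcmcmcS ⇒ iiiimcmcmcmcm   [S → m]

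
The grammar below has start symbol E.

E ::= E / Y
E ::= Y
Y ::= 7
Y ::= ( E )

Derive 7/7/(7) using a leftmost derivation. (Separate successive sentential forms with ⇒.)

E⇒E/Y⇒E/Y/Y⇒Y/Y/Y⇒7/Y/Y⇒7/7/Y⇒7/7/(E)⇒7/7/(Y)⇒7/7/(7)

E ⇒ E/Y   [E ::= E / Y]
E/Y ⇒ E/Y/Y   [E ::= E / Y]
E/Y/Y ⇒ Y/Y/Y   [E ::= Y]
Y/Y/Y ⇒ 7/Y/Y   [Y ::= 7]
7/Y/Y ⇒ 7/7/Y   [Y ::= 7]
7/7/Y ⇒ 7/7/(E)   [Y ::= ( E )]
7/7/(E) ⇒ 7/7/(Y)   [E ::= Y]
7/7/(Y) ⇒ 7/7/(7)   [Y ::= 7]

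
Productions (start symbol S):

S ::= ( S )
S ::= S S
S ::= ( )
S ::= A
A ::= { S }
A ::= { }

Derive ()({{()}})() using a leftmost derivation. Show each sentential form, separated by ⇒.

S ⇒ SS ⇒ ()S ⇒ ()SS ⇒ ()(S)S ⇒ ()(A)S ⇒ ()({S})S ⇒ ()({A})S ⇒ ()({{S}})S ⇒ ()({{()}})S ⇒ ()({{()}})()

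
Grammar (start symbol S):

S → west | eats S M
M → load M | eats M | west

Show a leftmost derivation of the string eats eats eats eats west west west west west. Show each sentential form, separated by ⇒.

S ⇒ eats S M ⇒ eats eats S M M ⇒ eats eats eats S M M M ⇒ eats eats eats eats S M M M M ⇒ eats eats eats eats west M M M M ⇒ eats eats eats eats west west M M M ⇒ eats eats eats eats west west west M M ⇒ eats eats eats eats west west west west M ⇒ eats eats eats eats west west west west west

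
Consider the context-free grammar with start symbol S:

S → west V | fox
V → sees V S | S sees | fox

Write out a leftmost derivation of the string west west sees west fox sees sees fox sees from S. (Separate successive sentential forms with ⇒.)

S ⇒ west V ⇒ west S sees ⇒ west west V sees ⇒ west west sees V S sees ⇒ west west sees S sees S sees ⇒ west west sees west V sees S sees ⇒ west west sees west S sees sees S sees ⇒ west west sees west fox sees sees S sees ⇒ west west sees west fox sees sees fox sees

S ⇒ west V   [S → west V]
west V ⇒ west S sees   [V → S sees]
west S sees ⇒ west west V sees   [S → west V]
west west V sees ⇒ west west sees V S sees   [V → sees V S]
west west sees V S sees ⇒ west west sees S sees S sees   [V → S sees]
west west sees S sees S sees ⇒ west west sees west V sees S sees   [S → west V]
west west sees west V sees S sees ⇒ west west sees west S sees sees S sees   [V → S sees]
west west sees west S sees sees S sees ⇒ west west sees west fox sees sees S sees   [S → fox]
west west sees west fox sees sees S sees ⇒ west west sees west fox sees sees fox sees   [S → fox]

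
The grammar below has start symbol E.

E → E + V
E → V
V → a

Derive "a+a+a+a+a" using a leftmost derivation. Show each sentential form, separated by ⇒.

E⇒E+V⇒E+V+V⇒E+V+V+V⇒E+V+V+V+V⇒V+V+V+V+V⇒a+V+V+V+V⇒a+a+V+V+V⇒a+a+a+V+V⇒a+a+a+a+V⇒a+a+a+a+a

E ⇒ E+V   [E → E + V]
E+V ⇒ E+V+V   [E → E + V]
E+V+V ⇒ E+V+V+V   [E → E + V]
E+V+V+V ⇒ E+V+V+V+V   [E → E + V]
E+V+V+V+V ⇒ V+V+V+V+V   [E → V]
V+V+V+V+V ⇒ a+V+V+V+V   [V → a]
a+V+V+V+V ⇒ a+a+V+V+V   [V → a]
a+a+V+V+V ⇒ a+a+a+V+V   [V → a]
a+a+a+V+V ⇒ a+a+a+a+V   [V → a]
a+a+a+a+V ⇒ a+a+a+a+a   [V → a]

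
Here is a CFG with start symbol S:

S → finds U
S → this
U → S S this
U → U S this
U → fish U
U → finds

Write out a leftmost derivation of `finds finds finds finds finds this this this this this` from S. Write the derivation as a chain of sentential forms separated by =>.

S => finds U   [S → finds U]
finds U => finds U S this   [U → U S this]
finds U S this => finds U S this S this   [U → U S this]
finds U S this S this => finds S S this S this S this   [U → S S this]
finds S S this S this S this => finds finds U S this S this S this   [S → finds U]
finds finds U S this S this S this => finds finds finds S this S this S this   [U → finds]
finds finds finds S this S this S this => finds finds finds finds U this S this S this   [S → finds U]
finds finds finds finds U this S this S this => finds finds finds finds finds this S this S this   [U → finds]
finds finds finds finds finds this S this S this => finds finds finds finds finds this this this S this   [S → this]
finds finds finds finds finds this this this S this => finds finds finds finds finds this this this this this   [S → this]

S => finds U => finds U S this => finds U S this S this => finds S S this S this S this => finds finds U S this S this S this => finds finds finds S this S this S this => finds finds finds finds U this S this S this => finds finds finds finds finds this S this S this => finds finds finds finds finds this this this S this => finds finds finds finds finds this this this this this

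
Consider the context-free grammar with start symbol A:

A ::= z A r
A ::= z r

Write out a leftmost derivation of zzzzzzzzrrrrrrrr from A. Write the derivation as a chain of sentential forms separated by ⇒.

A ⇒ zAr   [A ::= z A r]
zAr ⇒ zzArr   [A ::= z A r]
zzArr ⇒ zzzArrr   [A ::= z A r]
zzzArrr ⇒ zzzzArrrr   [A ::= z A r]
zzzzArrrr ⇒ zzzzzArrrrr   [A ::= z A r]
zzzzzArrrrr ⇒ zzzzzzArrrrrr   [A ::= z A r]
zzzzzzArrrrrr ⇒ zzzzzzzArrrrrrr   [A ::= z A r]
zzzzzzzArrrrrrr ⇒ zzzzzzzzrrrrrrrr   [A ::= z r]

A ⇒ zAr ⇒ zzArr ⇒ zzzArrr ⇒ zzzzArrrr ⇒ zzzzzArrrrr ⇒ zzzzzzArrrrrr ⇒ zzzzzzzArrrrrrr ⇒ zzzzzzzzrrrrrrrr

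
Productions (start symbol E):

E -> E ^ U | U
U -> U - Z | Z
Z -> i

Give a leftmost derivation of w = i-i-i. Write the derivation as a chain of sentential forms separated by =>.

E => U => U-Z => U-Z-Z => Z-Z-Z => i-Z-Z => i-i-Z => i-i-i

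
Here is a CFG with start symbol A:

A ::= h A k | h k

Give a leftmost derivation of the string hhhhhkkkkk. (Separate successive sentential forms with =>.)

A => hAk => hhAkk => hhhAkkk => hhhhAkkkk => hhhhhkkkkk

A => hAk   [A ::= h A k]
hAk => hhAkk   [A ::= h A k]
hhAkk => hhhAkkk   [A ::= h A k]
hhhAkkk => hhhhAkkkk   [A ::= h A k]
hhhhAkkkk => hhhhhkkkkk   [A ::= h k]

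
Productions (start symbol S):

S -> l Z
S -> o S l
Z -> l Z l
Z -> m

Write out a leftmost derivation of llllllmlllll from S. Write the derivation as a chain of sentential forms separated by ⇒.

S ⇒ lZ ⇒ llZl ⇒ lllZll ⇒ llllZlll ⇒ lllllZllll ⇒ llllllZlllll ⇒ llllllmlllll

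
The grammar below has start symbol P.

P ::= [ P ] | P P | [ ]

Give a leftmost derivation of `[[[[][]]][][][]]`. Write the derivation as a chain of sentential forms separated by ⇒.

P ⇒ [P] ⇒ [PP] ⇒ [PPP] ⇒ [PPPP] ⇒ [[P]PPP] ⇒ [[[P]]PPP] ⇒ [[[PP]]PPP] ⇒ [[[[]P]]PPP] ⇒ [[[[][]]]PPP] ⇒ [[[[][]]][]PP] ⇒ [[[[][]]][][]P] ⇒ [[[[][]]][][][]]

P ⇒ [P]   [P ::= [ P ]]
[P] ⇒ [PP]   [P ::= P P]
[PP] ⇒ [PPP]   [P ::= P P]
[PPP] ⇒ [PPPP]   [P ::= P P]
[PPPP] ⇒ [[P]PPP]   [P ::= [ P ]]
[[P]PPP] ⇒ [[[P]]PPP]   [P ::= [ P ]]
[[[P]]PPP] ⇒ [[[PP]]PPP]   [P ::= P P]
[[[PP]]PPP] ⇒ [[[[]P]]PPP]   [P ::= [ ]]
[[[[]P]]PPP] ⇒ [[[[][]]]PPP]   [P ::= [ ]]
[[[[][]]]PPP] ⇒ [[[[][]]][]PP]   [P ::= [ ]]
[[[[][]]][]PP] ⇒ [[[[][]]][][]P]   [P ::= [ ]]
[[[[][]]][][]P] ⇒ [[[[][]]][][][]]   [P ::= [ ]]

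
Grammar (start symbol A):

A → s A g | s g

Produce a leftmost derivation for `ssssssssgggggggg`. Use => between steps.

A => sAg   [A → s A g]
sAg => ssAgg   [A → s A g]
ssAgg => sssAggg   [A → s A g]
sssAggg => ssssAgggg   [A → s A g]
ssssAgggg => sssssAggggg   [A → s A g]
sssssAggggg => ssssssAgggggg   [A → s A g]
ssssssAgggggg => sssssssAggggggg   [A → s A g]
sssssssAggggggg => ssssssssgggggggg   [A → s g]

A=>sAg=>ssAgg=>sssAggg=>ssssAgggg=>sssssAggggg=>ssssssAgggggg=>sssssssAggggggg=>ssssssssgggggggg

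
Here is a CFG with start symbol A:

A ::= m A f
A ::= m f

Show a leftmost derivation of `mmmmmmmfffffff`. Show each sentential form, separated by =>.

A => mAf   [A ::= m A f]
mAf => mmAff   [A ::= m A f]
mmAff => mmmAfff   [A ::= m A f]
mmmAfff => mmmmAffff   [A ::= m A f]
mmmmAffff => mmmmmAfffff   [A ::= m A f]
mmmmmAfffff => mmmmmmAffffff   [A ::= m A f]
mmmmmmAffffff => mmmmmmmfffffff   [A ::= m f]

A => mAf => mmAff => mmmAfff => mmmmAffff => mmmmmAfffff => mmmmmmAffffff => mmmmmmmfffffff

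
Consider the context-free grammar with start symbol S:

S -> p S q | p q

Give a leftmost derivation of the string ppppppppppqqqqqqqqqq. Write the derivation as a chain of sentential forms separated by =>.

S => pSq   [S -> p S q]
pSq => ppSqq   [S -> p S q]
ppSqq => pppSqqq   [S -> p S q]
pppSqqq => ppppSqqqq   [S -> p S q]
ppppSqqqq => pppppSqqqqq   [S -> p S q]
pppppSqqqqq => ppppppSqqqqqq   [S -> p S q]
ppppppSqqqqqq => pppppppSqqqqqqq   [S -> p S q]
pppppppSqqqqqqq => ppppppppSqqqqqqqq   [S -> p S q]
ppppppppSqqqqqqqq => pppppppppSqqqqqqqqq   [S -> p S q]
pppppppppSqqqqqqqqq => ppppppppppqqqqqqqqqq   [S -> p q]

S => pSq => ppSqq => pppSqqq => ppppSqqqq => pppppSqqqqq => ppppppSqqqqqq => pppppppSqqqqqqq => ppppppppSqqqqqqqq => pppppppppSqqqqqqqqq => ppppppppppqqqqqqqqqq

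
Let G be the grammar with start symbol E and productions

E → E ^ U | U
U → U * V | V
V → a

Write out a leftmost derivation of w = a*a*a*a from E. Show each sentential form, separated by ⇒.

E ⇒ U   [E → U]
U ⇒ U*V   [U → U * V]
U*V ⇒ U*V*V   [U → U * V]
U*V*V ⇒ U*V*V*V   [U → U * V]
U*V*V*V ⇒ V*V*V*V   [U → V]
V*V*V*V ⇒ a*V*V*V   [V → a]
a*V*V*V ⇒ a*a*V*V   [V → a]
a*a*V*V ⇒ a*a*a*V   [V → a]
a*a*a*V ⇒ a*a*a*a   [V → a]

E⇒U⇒U*V⇒U*V*V⇒U*V*V*V⇒V*V*V*V⇒a*V*V*V⇒a*a*V*V⇒a*a*a*V⇒a*a*a*a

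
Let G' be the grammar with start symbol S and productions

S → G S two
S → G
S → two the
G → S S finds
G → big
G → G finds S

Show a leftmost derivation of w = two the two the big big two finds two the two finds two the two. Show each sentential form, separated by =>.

S => G S two => S S finds S two => two the S finds S two => two the G S two finds S two => two the S S finds S two finds S two => two the two the S finds S two finds S two => two the two the G S two finds S two finds S two => two the two the big S two finds S two finds S two => two the two the big G two finds S two finds S two => two the two the big big two finds S two finds S two => two the two the big big two finds two the two finds S two => two the two the big big two finds two the two finds two the two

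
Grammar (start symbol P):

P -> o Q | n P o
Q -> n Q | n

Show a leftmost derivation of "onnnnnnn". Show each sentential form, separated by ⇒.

P ⇒ oQ ⇒ onQ ⇒ onnQ ⇒ onnnQ ⇒ onnnnQ ⇒ onnnnnQ ⇒ onnnnnnQ ⇒ onnnnnnn

P ⇒ oQ   [P -> o Q]
oQ ⇒ onQ   [Q -> n Q]
onQ ⇒ onnQ   [Q -> n Q]
onnQ ⇒ onnnQ   [Q -> n Q]
onnnQ ⇒ onnnnQ   [Q -> n Q]
onnnnQ ⇒ onnnnnQ   [Q -> n Q]
onnnnnQ ⇒ onnnnnnQ   [Q -> n Q]
onnnnnnQ ⇒ onnnnnnn   [Q -> n]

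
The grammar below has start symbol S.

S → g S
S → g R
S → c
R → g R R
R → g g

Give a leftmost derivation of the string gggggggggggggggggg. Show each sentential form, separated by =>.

S => gR => ggRR => ggggR => gggggRR => ggggggRRR => gggggggRRRR => ggggggggRRRRR => ggggggggggRRRR => ggggggggggggRRR => ggggggggggggggRR => ggggggggggggggggR => gggggggggggggggggg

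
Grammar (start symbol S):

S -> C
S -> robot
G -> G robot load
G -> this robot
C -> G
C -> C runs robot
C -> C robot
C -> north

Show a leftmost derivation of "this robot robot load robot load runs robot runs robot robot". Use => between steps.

S => C   [S -> C]
C => C robot   [C -> C robot]
C robot => C runs robot robot   [C -> C runs robot]
C runs robot robot => C runs robot runs robot robot   [C -> C runs robot]
C runs robot runs robot robot => G runs robot runs robot robot   [C -> G]
G runs robot runs robot robot => G robot load runs robot runs robot robot   [G -> G robot load]
G robot load runs robot runs robot robot => G robot load robot load runs robot runs robot robot   [G -> G robot load]
G robot load robot load runs robot runs robot robot => this robot robot load robot load runs robot runs robot robot   [G -> this robot]

S => C => C robot => C runs robot robot => C runs robot runs robot robot => G runs robot runs robot robot => G robot load runs robot runs robot robot => G robot load robot load runs robot runs robot robot => this robot robot load robot load runs robot runs robot robot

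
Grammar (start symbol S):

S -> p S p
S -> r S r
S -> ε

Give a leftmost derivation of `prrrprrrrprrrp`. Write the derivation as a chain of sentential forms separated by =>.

S => pSp   [S -> p S p]
pSp => prSrp   [S -> r S r]
prSrp => prrSrrp   [S -> r S r]
prrSrrp => prrrSrrrp   [S -> r S r]
prrrSrrrp => prrrpSprrrp   [S -> p S p]
prrrpSprrrp => prrrprSrprrrp   [S -> r S r]
prrrprSrprrrp => prrrprrSrrprrrp   [S -> r S r]
prrrprrSrrprrrp => prrrprrrrprrrp   [S -> ε]

S => pSp => prSrp => prrSrrp => prrrSrrrp => prrrpSprrrp => prrrprSrprrrp => prrrprrSrrprrrp => prrrprrrrprrrp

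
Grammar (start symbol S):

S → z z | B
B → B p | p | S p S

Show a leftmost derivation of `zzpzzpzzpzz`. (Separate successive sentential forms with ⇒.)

S ⇒ B   [S → B]
B ⇒ SpS   [B → S p S]
SpS ⇒ BpS   [S → B]
BpS ⇒ SpSpS   [B → S p S]
SpSpS ⇒ zzpSpS   [S → z z]
zzpSpS ⇒ zzpBpS   [S → B]
zzpBpS ⇒ zzpSpSpS   [B → S p S]
zzpSpSpS ⇒ zzpzzpSpS   [S → z z]
zzpzzpSpS ⇒ zzpzzpzzpS   [S → z z]
zzpzzpzzpS ⇒ zzpzzpzzpzz   [S → z z]

S⇒B⇒SpS⇒BpS⇒SpSpS⇒zzpSpS⇒zzpBpS⇒zzpSpSpS⇒zzpzzpSpS⇒zzpzzpzzpS⇒zzpzzpzzpzz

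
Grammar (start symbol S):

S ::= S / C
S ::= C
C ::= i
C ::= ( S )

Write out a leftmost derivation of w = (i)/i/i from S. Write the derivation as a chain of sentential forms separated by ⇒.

S⇒S/C⇒S/C/C⇒C/C/C⇒(S)/C/C⇒(C)/C/C⇒(i)/C/C⇒(i)/i/C⇒(i)/i/i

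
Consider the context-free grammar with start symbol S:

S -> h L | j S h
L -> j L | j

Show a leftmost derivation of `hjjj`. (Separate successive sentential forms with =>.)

S=>hL=>hjL=>hjjL=>hjjj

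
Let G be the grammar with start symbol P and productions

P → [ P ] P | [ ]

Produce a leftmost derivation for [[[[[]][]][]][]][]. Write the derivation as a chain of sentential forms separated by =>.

P => [P]P   [P → [ P ] P]
[P]P => [[P]P]P   [P → [ P ] P]
[[P]P]P => [[[P]P]P]P   [P → [ P ] P]
[[[P]P]P]P => [[[[P]P]P]P]P   [P → [ P ] P]
[[[[P]P]P]P]P => [[[[[]]P]P]P]P   [P → [ ]]
[[[[[]]P]P]P]P => [[[[[]][]]P]P]P   [P → [ ]]
[[[[[]][]]P]P]P => [[[[[]][]][]]P]P   [P → [ ]]
[[[[[]][]][]]P]P => [[[[[]][]][]][]]P   [P → [ ]]
[[[[[]][]][]][]]P => [[[[[]][]][]][]][]   [P → [ ]]

P => [P]P => [[P]P]P => [[[P]P]P]P => [[[[P]P]P]P]P => [[[[[]]P]P]P]P => [[[[[]][]]P]P]P => [[[[[]][]][]]P]P => [[[[[]][]][]][]]P => [[[[[]][]][]][]][]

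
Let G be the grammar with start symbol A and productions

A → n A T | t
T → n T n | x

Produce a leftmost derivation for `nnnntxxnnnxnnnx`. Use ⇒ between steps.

A ⇒ nAT ⇒ nnATT ⇒ nnnATTT ⇒ nnnnATTTT ⇒ nnnntTTTT ⇒ nnnntxTTT ⇒ nnnntxxTT ⇒ nnnntxxnTnT ⇒ nnnntxxnnTnnT ⇒ nnnntxxnnnTnnnT ⇒ nnnntxxnnnxnnnT ⇒ nnnntxxnnnxnnnx

A ⇒ nAT   [A → n A T]
nAT ⇒ nnATT   [A → n A T]
nnATT ⇒ nnnATTT   [A → n A T]
nnnATTT ⇒ nnnnATTTT   [A → n A T]
nnnnATTTT ⇒ nnnntTTTT   [A → t]
nnnntTTTT ⇒ nnnntxTTT   [T → x]
nnnntxTTT ⇒ nnnntxxTT   [T → x]
nnnntxxTT ⇒ nnnntxxnTnT   [T → n T n]
nnnntxxnTnT ⇒ nnnntxxnnTnnT   [T → n T n]
nnnntxxnnTnnT ⇒ nnnntxxnnnTnnnT   [T → n T n]
nnnntxxnnnTnnnT ⇒ nnnntxxnnnxnnnT   [T → x]
nnnntxxnnnxnnnT ⇒ nnnntxxnnnxnnnx   [T → x]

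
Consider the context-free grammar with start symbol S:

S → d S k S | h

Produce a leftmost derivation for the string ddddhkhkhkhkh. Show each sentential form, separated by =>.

S => dSkS => ddSkSkS => dddSkSkSkS => ddddSkSkSkSkS => ddddhkSkSkSkS => ddddhkhkSkSkS => ddddhkhkhkSkS => ddddhkhkhkhkS => ddddhkhkhkhkh

S => dSkS   [S → d S k S]
dSkS => ddSkSkS   [S → d S k S]
ddSkSkS => dddSkSkSkS   [S → d S k S]
dddSkSkSkS => ddddSkSkSkSkS   [S → d S k S]
ddddSkSkSkSkS => ddddhkSkSkSkS   [S → h]
ddddhkSkSkSkS => ddddhkhkSkSkS   [S → h]
ddddhkhkSkSkS => ddddhkhkhkSkS   [S → h]
ddddhkhkhkSkS => ddddhkhkhkhkS   [S → h]
ddddhkhkhkhkS => ddddhkhkhkhkh   [S → h]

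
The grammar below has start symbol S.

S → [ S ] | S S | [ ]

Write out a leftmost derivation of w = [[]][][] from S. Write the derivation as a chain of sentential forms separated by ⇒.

S⇒SS⇒[S]S⇒[[]]S⇒[[]]SS⇒[[]][]S⇒[[]][][]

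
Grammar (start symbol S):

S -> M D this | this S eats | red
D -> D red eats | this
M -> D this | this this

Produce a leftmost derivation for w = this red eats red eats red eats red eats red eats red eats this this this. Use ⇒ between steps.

S ⇒ M D this ⇒ D this D this ⇒ D red eats this D this ⇒ D red eats red eats this D this ⇒ D red eats red eats red eats this D this ⇒ D red eats red eats red eats red eats this D this ⇒ D red eats red eats red eats red eats red eats this D this ⇒ D red eats red eats red eats red eats red eats red eats this D this ⇒ this red eats red eats red eats red eats red eats red eats this D this ⇒ this red eats red eats red eats red eats red eats red eats this this this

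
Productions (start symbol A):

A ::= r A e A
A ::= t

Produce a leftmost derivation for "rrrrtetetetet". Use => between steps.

A => rAeA => rrAeAeA => rrrAeAeAeA => rrrrAeAeAeAeA => rrrrteAeAeAeA => rrrrteteAeAeA => rrrrteteteAeA => rrrrteteteteA => rrrrtetetetet

A => rAeA   [A ::= r A e A]
rAeA => rrAeAeA   [A ::= r A e A]
rrAeAeA => rrrAeAeAeA   [A ::= r A e A]
rrrAeAeAeA => rrrrAeAeAeAeA   [A ::= r A e A]
rrrrAeAeAeAeA => rrrrteAeAeAeA   [A ::= t]
rrrrteAeAeAeA => rrrrteteAeAeA   [A ::= t]
rrrrteteAeAeA => rrrrteteteAeA   [A ::= t]
rrrrteteteAeA => rrrrteteteteA   [A ::= t]
rrrrteteteteA => rrrrtetetetet   [A ::= t]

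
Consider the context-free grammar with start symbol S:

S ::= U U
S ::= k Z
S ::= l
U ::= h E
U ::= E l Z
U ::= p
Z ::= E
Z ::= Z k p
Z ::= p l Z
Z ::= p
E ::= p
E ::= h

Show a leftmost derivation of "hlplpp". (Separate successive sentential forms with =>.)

S=>UU=>ElZU=>hlZU=>hlplZU=>hlplpU=>hlplpp

S => UU   [S ::= U U]
UU => ElZU   [U ::= E l Z]
ElZU => hlZU   [E ::= h]
hlZU => hlplZU   [Z ::= p l Z]
hlplZU => hlplpU   [Z ::= p]
hlplpU => hlplpp   [U ::= p]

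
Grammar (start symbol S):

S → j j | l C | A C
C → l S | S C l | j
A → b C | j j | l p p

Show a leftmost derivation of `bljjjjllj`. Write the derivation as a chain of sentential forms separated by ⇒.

S⇒AC⇒bCC⇒bSClC⇒blCClC⇒bljClC⇒bljSCllC⇒bljjjCllC⇒bljjjjllC⇒bljjjjllj

S ⇒ AC   [S → A C]
AC ⇒ bCC   [A → b C]
bCC ⇒ bSClC   [C → S C l]
bSClC ⇒ blCClC   [S → l C]
blCClC ⇒ bljClC   [C → j]
bljClC ⇒ bljSCllC   [C → S C l]
bljSCllC ⇒ bljjjCllC   [S → j j]
bljjjCllC ⇒ bljjjjllC   [C → j]
bljjjjllC ⇒ bljjjjllj   [C → j]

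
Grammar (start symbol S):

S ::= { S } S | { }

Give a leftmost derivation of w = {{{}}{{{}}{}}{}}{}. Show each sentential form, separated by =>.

S => {S}S   [S ::= { S } S]
{S}S => {{S}S}S   [S ::= { S } S]
{{S}S}S => {{{}}S}S   [S ::= { }]
{{{}}S}S => {{{}}{S}S}S   [S ::= { S } S]
{{{}}{S}S}S => {{{}}{{S}S}S}S   [S ::= { S } S]
{{{}}{{S}S}S}S => {{{}}{{{}}S}S}S   [S ::= { }]
{{{}}{{{}}S}S}S => {{{}}{{{}}{}}S}S   [S ::= { }]
{{{}}{{{}}{}}S}S => {{{}}{{{}}{}}{}}S   [S ::= { }]
{{{}}{{{}}{}}{}}S => {{{}}{{{}}{}}{}}{}   [S ::= { }]

S=>{S}S=>{{S}S}S=>{{{}}S}S=>{{{}}{S}S}S=>{{{}}{{S}S}S}S=>{{{}}{{{}}S}S}S=>{{{}}{{{}}{}}S}S=>{{{}}{{{}}{}}{}}S=>{{{}}{{{}}{}}{}}{}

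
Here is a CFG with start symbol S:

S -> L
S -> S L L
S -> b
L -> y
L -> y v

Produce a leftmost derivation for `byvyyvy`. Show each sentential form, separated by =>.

S => SLL   [S -> S L L]
SLL => SLLLL   [S -> S L L]
SLLLL => bLLLL   [S -> b]
bLLLL => byvLLL   [L -> y v]
byvLLL => byvyLL   [L -> y]
byvyLL => byvyyvL   [L -> y v]
byvyyvL => byvyyvy   [L -> y]

S=>SLL=>SLLLL=>bLLLL=>byvLLL=>byvyLL=>byvyyvL=>byvyyvy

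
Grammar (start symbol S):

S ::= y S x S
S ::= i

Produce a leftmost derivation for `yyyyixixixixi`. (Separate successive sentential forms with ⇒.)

S ⇒ ySxS ⇒ yySxSxS ⇒ yyySxSxSxS ⇒ yyyySxSxSxSxS ⇒ yyyyixSxSxSxS ⇒ yyyyixixSxSxS ⇒ yyyyixixixSxS ⇒ yyyyixixixixS ⇒ yyyyixixixixi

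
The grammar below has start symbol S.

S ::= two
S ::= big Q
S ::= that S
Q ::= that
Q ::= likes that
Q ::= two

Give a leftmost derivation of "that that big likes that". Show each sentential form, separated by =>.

S => that S => that that S => that that big Q => that that big likes that

S => that S   [S ::= that S]
that S => that that S   [S ::= that S]
that that S => that that big Q   [S ::= big Q]
that that big Q => that that big likes that   [Q ::= likes that]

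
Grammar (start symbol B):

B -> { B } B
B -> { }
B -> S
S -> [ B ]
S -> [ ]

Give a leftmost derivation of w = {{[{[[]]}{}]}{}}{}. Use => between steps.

B => {B}B   [B -> { B } B]
{B}B => {{B}B}B   [B -> { B } B]
{{B}B}B => {{S}B}B   [B -> S]
{{S}B}B => {{[B]}B}B   [S -> [ B ]]
{{[B]}B}B => {{[{B}B]}B}B   [B -> { B } B]
{{[{B}B]}B}B => {{[{S}B]}B}B   [B -> S]
{{[{S}B]}B}B => {{[{[B]}B]}B}B   [S -> [ B ]]
{{[{[B]}B]}B}B => {{[{[S]}B]}B}B   [B -> S]
{{[{[S]}B]}B}B => {{[{[[]]}B]}B}B   [S -> [ ]]
{{[{[[]]}B]}B}B => {{[{[[]]}{}]}B}B   [B -> { }]
{{[{[[]]}{}]}B}B => {{[{[[]]}{}]}{}}B   [B -> { }]
{{[{[[]]}{}]}{}}B => {{[{[[]]}{}]}{}}{}   [B -> { }]

B => {B}B => {{B}B}B => {{S}B}B => {{[B]}B}B => {{[{B}B]}B}B => {{[{S}B]}B}B => {{[{[B]}B]}B}B => {{[{[S]}B]}B}B => {{[{[[]]}B]}B}B => {{[{[[]]}{}]}B}B => {{[{[[]]}{}]}{}}B => {{[{[[]]}{}]}{}}{}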